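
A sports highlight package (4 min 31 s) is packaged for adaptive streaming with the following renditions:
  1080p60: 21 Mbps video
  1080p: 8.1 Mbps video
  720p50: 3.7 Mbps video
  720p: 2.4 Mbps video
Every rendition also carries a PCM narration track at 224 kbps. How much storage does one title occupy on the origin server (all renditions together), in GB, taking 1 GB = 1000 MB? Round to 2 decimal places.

4 min 31 s = 271 s
Audio: 224 kbps = 0.224 Mbps.
Sum of rendition bitrates: (21+0.224) + (8.1+0.224) + (3.7+0.224) + (2.4+0.224) = 36.096 Mbps.
× 271 s = 9,782 Mb = 1,223 MB = 1.223 GB.

1.22 GB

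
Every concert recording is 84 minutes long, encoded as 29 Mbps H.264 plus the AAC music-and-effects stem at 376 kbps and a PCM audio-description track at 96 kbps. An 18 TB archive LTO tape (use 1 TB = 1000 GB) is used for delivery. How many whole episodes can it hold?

84 min = 5040 s
Audio total: 376 + 96 = 472 kbps = 0.472 Mbps.
Total bitrate: 29.472 Mbps.
Per item: 29.472 Mbps × 5040 s = 148,539 Mb = 18,567 MB.
Capacity: 18 TB = 144,000,000 Mb; 969.44 items → 969 complete.

969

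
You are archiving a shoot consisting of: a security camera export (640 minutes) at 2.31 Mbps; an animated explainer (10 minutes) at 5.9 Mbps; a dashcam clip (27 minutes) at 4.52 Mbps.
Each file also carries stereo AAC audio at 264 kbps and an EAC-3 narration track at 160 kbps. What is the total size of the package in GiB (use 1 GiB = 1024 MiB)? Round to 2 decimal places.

Audio total: 264 + 160 = 424 kbps = 0.424 Mbps.
security camera export: 2.734 Mbps × 38400 s = 104985.6 Mb
animated explainer: 6.324 Mbps × 600 s = 3794.4 Mb
dashcam clip: 4.944 Mbps × 1620 s = 8009.3 Mb
Total: 116789.3 Mb = 14598.7 MB.
= 13.60 GiB.

13.60 GiB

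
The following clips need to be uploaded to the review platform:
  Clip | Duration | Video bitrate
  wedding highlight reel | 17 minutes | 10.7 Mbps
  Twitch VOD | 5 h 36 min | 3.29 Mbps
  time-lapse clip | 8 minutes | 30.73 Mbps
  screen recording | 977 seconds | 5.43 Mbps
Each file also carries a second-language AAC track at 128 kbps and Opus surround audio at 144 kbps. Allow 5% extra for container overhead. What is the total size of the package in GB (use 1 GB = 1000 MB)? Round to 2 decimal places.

13.58 GB

Audio total: 128 + 144 = 272 kbps = 0.272 Mbps.
wedding highlight reel: 10.972 Mbps × 1020 s × 1.05 = 11751.0 Mb
Twitch VOD: 3.562 Mbps × 20160 s × 1.05 = 75400.4 Mb
time-lapse clip: 31.002 Mbps × 480 s × 1.05 = 15625.0 Mb
screen recording: 5.702 Mbps × 977 s × 1.05 = 5849.4 Mb
Total: 108625.8 Mb = 13578.2 MB.
= 13.58 GB.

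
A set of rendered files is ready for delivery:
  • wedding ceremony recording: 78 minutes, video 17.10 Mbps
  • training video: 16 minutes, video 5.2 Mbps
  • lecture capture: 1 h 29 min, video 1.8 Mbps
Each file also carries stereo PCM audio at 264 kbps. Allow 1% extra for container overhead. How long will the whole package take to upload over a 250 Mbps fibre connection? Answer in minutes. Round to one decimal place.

Audio: 264 kbps = 0.264 Mbps.
wedding ceremony recording: 17.364 Mbps × 4680 s × 1.01 = 82076.2 Mb
training video: 5.464 Mbps × 960 s × 1.01 = 5297.9 Mb
lecture capture: 2.064 Mbps × 5340 s × 1.01 = 11132.0 Mb
Total: 98506.0 Mb = 12313.3 MB.
At 250 Mbps: 98506.0 / 250 = 394 s ≈ 6.57 minutes.

6.6 minutes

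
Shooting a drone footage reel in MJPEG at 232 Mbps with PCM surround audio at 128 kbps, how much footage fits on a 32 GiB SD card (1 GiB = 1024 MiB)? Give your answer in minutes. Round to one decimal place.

19.7 minutes

Audio: 128 kbps = 0.128 Mbps.
Total bitrate: 232 + 0.128 = 232.128 Mbps.
Capacity: 32 GiB = 274,878 Mb.
Recording time: 274,878 / 232.128 = 1,184 s ≈ 19.7 minutes.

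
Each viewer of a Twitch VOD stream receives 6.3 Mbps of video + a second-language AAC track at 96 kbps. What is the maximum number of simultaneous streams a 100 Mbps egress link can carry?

15

Audio: 96 kbps = 0.096 Mbps.
Per-viewer media rate: 6.396 Mbps.
100 Mbps = 100.0 Mbps; 100.0 / 6.396 = 15.63 → 15 viewers.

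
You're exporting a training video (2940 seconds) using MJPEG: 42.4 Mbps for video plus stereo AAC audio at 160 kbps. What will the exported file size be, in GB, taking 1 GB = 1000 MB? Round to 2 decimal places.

15.64 GB

Audio: 160 kbps = 0.160 Mbps.
Total bitrate: 42.4 + 0.160 = 42.560 Mbps.
Stream data: 42.560 Mbps × 2940 s = 125126.4 Mb.
125,126 Mb ÷ 8 = 15,641 MB → 15.64 GB.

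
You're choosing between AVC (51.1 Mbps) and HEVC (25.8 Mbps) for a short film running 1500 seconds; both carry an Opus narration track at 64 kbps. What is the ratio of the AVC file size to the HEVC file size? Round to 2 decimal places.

Audio: 64 kbps = 0.064 Mbps.
AVC: 51.164 Mbps × 1500 s = 76746.0 Mb = 8.934 GiB.
HEVC: 25.864 Mbps × 1500 s = 38796.0 Mb = 4.516 GiB.
Ratio: 8.934 / 4.516 = 1.978.

1.98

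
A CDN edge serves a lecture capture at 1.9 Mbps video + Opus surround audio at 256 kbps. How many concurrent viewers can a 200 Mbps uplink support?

92

Audio: 256 kbps = 0.256 Mbps.
Per-viewer media rate: 2.156 Mbps.
200 Mbps = 200.0 Mbps; 200.0 / 2.156 = 92.76 → 92 viewers.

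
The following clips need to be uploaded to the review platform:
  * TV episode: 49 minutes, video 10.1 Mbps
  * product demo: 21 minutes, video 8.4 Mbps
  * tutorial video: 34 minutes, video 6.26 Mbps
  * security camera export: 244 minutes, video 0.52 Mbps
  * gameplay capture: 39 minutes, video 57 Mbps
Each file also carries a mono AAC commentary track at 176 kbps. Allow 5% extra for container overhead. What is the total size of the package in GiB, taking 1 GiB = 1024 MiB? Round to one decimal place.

Audio: 176 kbps = 0.176 Mbps.
TV episode: 10.276 Mbps × 2940 s × 1.05 = 31722.0 Mb
product demo: 8.576 Mbps × 1260 s × 1.05 = 11346.0 Mb
tutorial video: 6.436 Mbps × 2040 s × 1.05 = 13785.9 Mb
security camera export: 0.696 Mbps × 14640 s × 1.05 = 10698.9 Mb
gameplay capture: 57.176 Mbps × 2340 s × 1.05 = 140481.4 Mb
Total: 208034.3 Mb = 26004.3 MB.
= 24.22 GiB.

24.2 GiB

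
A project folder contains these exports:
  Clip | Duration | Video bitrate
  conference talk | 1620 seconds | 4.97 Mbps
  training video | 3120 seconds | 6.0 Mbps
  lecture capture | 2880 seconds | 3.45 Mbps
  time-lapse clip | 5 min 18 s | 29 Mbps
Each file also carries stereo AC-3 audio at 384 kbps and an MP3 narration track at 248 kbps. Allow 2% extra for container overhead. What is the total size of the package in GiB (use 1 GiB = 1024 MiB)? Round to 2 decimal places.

Audio total: 384 + 248 = 632 kbps = 0.632 Mbps.
conference talk: 5.602 Mbps × 1620 s × 1.02 = 9256.7 Mb
training video: 6.632 Mbps × 3120 s × 1.02 = 21105.7 Mb
lecture capture: 4.082 Mbps × 2880 s × 1.02 = 11991.3 Mb
time-lapse clip: 29.632 Mbps × 318 s × 1.02 = 9611.4 Mb
Total: 51965.1 Mb = 6495.6 MB.
= 6.050 GiB.

6.05 GiB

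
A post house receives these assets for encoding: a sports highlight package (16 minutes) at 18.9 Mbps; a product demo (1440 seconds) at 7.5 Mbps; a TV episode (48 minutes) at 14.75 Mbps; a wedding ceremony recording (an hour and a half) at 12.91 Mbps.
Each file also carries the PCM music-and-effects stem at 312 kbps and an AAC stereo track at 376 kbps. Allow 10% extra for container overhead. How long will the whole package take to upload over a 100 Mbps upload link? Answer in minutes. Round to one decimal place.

Audio total: 312 + 376 = 688 kbps = 0.688 Mbps.
sports highlight package: 19.588 Mbps × 960 s × 1.10 = 20684.9 Mb
product demo: 8.188 Mbps × 1440 s × 1.10 = 12969.8 Mb
TV episode: 15.438 Mbps × 2880 s × 1.10 = 48907.6 Mb
wedding ceremony recording: 13.598 Mbps × 5400 s × 1.10 = 80772.1 Mb
Total: 163334.4 Mb = 20416.8 MB.
At 100 Mbps: 163334.4 / 100 = 1633 s ≈ 27.2 minutes.

27.2 minutes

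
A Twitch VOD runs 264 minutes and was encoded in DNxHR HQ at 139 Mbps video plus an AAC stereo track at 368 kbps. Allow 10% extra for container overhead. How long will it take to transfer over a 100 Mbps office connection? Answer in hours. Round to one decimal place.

6.7 hours

264 min = 15840 s
Audio: 368 kbps = 0.368 Mbps.
Total bitrate: 139.368 Mbps.
File: 139.368 Mbps × 15840 s = 2207589.1 Mb.
With 10% container overhead: ×1.10. → 2428348.0 Mb.
At 100 Mbps: 2428348.0 / 100 = 24283.5 s ≈ 6.75 hours.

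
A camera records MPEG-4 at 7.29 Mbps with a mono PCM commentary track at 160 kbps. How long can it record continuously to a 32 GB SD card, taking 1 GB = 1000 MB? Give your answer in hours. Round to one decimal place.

Audio: 160 kbps = 0.160 Mbps.
Total bitrate: 7.29 + 0.160 = 7.450 Mbps.
Capacity: 32 GB = 256,000 Mb.
Recording time: 256,000 / 7.450 = 34,362 s ≈ 9.55 hours.

9.5 hours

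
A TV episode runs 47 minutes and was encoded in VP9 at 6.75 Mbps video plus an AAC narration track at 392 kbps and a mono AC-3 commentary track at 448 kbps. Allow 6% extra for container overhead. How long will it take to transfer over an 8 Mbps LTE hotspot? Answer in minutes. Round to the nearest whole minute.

47 minutes

47 min = 2820 s
Audio total: 392 + 448 = 840 kbps = 0.840 Mbps.
Total bitrate: 7.590 Mbps.
File: 7.590 Mbps × 2820 s = 21403.8 Mb.
With 6% container overhead: ×1.06. → 22688.0 Mb.
At 8 Mbps: 22688.0 / 8 = 2836.0 s ≈ 47.3 minutes.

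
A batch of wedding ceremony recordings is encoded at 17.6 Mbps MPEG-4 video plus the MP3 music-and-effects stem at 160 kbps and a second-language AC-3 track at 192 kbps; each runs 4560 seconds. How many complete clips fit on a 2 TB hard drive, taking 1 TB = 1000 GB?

Audio total: 160 + 192 = 352 kbps = 0.352 Mbps.
Total bitrate: 17.952 Mbps.
Per item: 17.952 Mbps × 4560 s = 81,861 Mb = 10,233 MB.
Capacity: 2 TB = 16,000,000 Mb; 195.45 items → 195 complete.

195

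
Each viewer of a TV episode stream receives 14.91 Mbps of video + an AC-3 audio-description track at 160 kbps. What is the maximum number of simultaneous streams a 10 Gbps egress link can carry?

Audio: 160 kbps = 0.160 Mbps.
Per-viewer media rate: 15.070 Mbps.
10 Gbps = 10,000 Mbps; 10,000 / 15.070 = 663.57 → 663 viewers.

663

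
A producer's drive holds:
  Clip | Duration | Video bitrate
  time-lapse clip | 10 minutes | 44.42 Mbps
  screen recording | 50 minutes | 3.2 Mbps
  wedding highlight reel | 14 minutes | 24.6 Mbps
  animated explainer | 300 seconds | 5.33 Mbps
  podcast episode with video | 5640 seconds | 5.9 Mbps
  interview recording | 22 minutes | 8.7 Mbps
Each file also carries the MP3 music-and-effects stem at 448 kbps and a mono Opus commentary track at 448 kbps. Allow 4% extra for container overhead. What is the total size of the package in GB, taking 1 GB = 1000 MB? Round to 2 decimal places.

Audio total: 448 + 448 = 896 kbps = 0.896 Mbps.
time-lapse clip: 45.316 Mbps × 600 s × 1.04 = 28277.2 Mb
screen recording: 4.096 Mbps × 3000 s × 1.04 = 12779.5 Mb
wedding highlight reel: 25.496 Mbps × 840 s × 1.04 = 22273.3 Mb
animated explainer: 6.226 Mbps × 300 s × 1.04 = 1942.5 Mb
podcast episode with video: 6.796 Mbps × 5640 s × 1.04 = 39862.6 Mb
interview recording: 9.596 Mbps × 1320 s × 1.04 = 13173.4 Mb
Total: 118308.5 Mb = 14788.6 MB.
= 14.79 GB.

14.79 GB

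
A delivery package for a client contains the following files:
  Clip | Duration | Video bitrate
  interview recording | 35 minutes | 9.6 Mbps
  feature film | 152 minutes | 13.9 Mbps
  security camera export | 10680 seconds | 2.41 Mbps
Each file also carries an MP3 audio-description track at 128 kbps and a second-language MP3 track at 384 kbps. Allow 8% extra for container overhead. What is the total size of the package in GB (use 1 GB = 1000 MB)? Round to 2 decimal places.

24.82 GB

Audio total: 128 + 384 = 512 kbps = 0.512 Mbps.
interview recording: 10.112 Mbps × 2100 s × 1.08 = 22934.0 Mb
feature film: 14.412 Mbps × 9120 s × 1.08 = 141952.4 Mb
security camera export: 2.922 Mbps × 10680 s × 1.08 = 33703.5 Mb
Total: 198590.0 Mb = 24823.7 MB.
= 24.82 GB.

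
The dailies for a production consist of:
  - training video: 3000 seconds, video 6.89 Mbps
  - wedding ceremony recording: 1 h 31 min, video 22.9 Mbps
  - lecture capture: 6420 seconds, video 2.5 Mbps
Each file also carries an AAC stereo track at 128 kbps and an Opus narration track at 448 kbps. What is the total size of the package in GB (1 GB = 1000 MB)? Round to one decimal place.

Audio total: 128 + 448 = 576 kbps = 0.576 Mbps.
training video: 7.466 Mbps × 3000 s = 22398.0 Mb
wedding ceremony recording: 23.476 Mbps × 5460 s = 128179.0 Mb
lecture capture: 3.076 Mbps × 6420 s = 19747.9 Mb
Total: 170324.9 Mb = 21290.6 MB.
= 21.29 GB.

21.3 GB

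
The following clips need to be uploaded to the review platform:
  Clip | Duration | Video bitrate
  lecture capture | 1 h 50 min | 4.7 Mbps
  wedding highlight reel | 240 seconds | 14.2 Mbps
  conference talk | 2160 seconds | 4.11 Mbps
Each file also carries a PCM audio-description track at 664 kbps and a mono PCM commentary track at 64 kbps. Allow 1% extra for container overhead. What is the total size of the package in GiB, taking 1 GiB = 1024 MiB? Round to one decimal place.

Audio total: 664 + 64 = 728 kbps = 0.728 Mbps.
lecture capture: 5.428 Mbps × 6600 s × 1.01 = 36183.0 Mb
wedding highlight reel: 14.928 Mbps × 240 s × 1.01 = 3618.5 Mb
conference talk: 4.838 Mbps × 2160 s × 1.01 = 10554.6 Mb
Total: 50356.2 Mb = 6294.5 MB.
= 5.862 GiB.

5.9 GiB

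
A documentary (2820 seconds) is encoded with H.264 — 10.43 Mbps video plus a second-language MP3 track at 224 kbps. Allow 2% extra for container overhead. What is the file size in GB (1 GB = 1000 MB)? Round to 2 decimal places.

3.83 GB

Audio: 224 kbps = 0.224 Mbps.
Total bitrate: 10.43 + 0.224 = 10.654 Mbps.
Stream data: 10.654 Mbps × 2820 s = 30044.3 Mb.
With 2% container overhead: ×1.02.
30,645 Mb ÷ 8 = 3,831 MB → 3.831 GB.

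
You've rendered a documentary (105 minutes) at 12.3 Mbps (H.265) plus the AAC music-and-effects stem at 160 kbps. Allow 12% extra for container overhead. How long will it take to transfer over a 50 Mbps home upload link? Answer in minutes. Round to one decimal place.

29.3 minutes

105 min = 6300 s
Audio: 160 kbps = 0.160 Mbps.
Total bitrate: 12.460 Mbps.
File: 12.460 Mbps × 6300 s = 78498.0 Mb.
With 12% container overhead: ×1.12. → 87917.8 Mb.
At 50 Mbps: 87917.8 / 50 = 1758.4 s ≈ 29.3 minutes.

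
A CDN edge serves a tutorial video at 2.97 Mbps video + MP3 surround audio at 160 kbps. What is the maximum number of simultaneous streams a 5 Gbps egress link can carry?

Audio: 160 kbps = 0.160 Mbps.
Per-viewer media rate: 3.130 Mbps.
5 Gbps = 5,000 Mbps; 5,000 / 3.130 = 1597.44 → 1597 viewers.

1597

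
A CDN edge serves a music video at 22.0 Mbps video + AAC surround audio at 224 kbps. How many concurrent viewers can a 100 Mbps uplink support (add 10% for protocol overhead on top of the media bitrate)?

4

Audio: 224 kbps = 0.224 Mbps.
Per-viewer media rate: 22.224 Mbps.
On the wire with 10% overhead: 24.446 Mbps.
100 Mbps = 100.0 Mbps; 100.0 / 24.446 = 4.09 → 4 viewers.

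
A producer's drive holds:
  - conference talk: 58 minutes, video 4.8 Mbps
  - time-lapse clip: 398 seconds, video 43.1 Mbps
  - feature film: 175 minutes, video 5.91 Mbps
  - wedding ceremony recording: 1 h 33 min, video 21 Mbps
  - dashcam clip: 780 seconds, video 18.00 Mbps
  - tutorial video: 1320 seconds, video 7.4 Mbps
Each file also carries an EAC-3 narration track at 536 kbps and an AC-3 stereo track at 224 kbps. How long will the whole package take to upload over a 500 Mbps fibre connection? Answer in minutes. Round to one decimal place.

Audio total: 536 + 224 = 760 kbps = 0.760 Mbps.
conference talk: 5.560 Mbps × 3480 s = 19348.8 Mb
time-lapse clip: 43.860 Mbps × 398 s = 17456.3 Mb
feature film: 6.670 Mbps × 10500 s = 70035.0 Mb
wedding ceremony recording: 21.760 Mbps × 5580 s = 121420.8 Mb
dashcam clip: 18.760 Mbps × 780 s = 14632.8 Mb
tutorial video: 8.160 Mbps × 1320 s = 10771.2 Mb
Total: 253664.9 Mb = 31708.1 MB.
At 500 Mbps: 253664.9 / 500 = 507 s ≈ 8.46 minutes.

8.5 minutes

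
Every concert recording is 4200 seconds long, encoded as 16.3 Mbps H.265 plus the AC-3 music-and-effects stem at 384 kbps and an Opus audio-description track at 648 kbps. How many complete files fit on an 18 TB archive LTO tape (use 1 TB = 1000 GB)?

Audio total: 384 + 648 = 1032 kbps = 1.032 Mbps.
Total bitrate: 17.332 Mbps.
Per item: 17.332 Mbps × 4200 s = 72,794 Mb = 9,099 MB.
Capacity: 18 TB = 144,000,000 Mb; 1978.17 items → 1978 complete.

1978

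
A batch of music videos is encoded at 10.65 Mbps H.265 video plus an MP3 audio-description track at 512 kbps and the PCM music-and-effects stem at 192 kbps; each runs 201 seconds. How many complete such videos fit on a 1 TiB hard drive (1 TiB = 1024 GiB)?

Audio total: 512 + 192 = 704 kbps = 0.704 Mbps.
Total bitrate: 11.354 Mbps.
Per item: 11.354 Mbps × 201 s = 2,282 Mb = 285.3 MB.
Capacity: 1 TiB = 8,796,093 Mb; 3854.29 items → 3854 complete.

3854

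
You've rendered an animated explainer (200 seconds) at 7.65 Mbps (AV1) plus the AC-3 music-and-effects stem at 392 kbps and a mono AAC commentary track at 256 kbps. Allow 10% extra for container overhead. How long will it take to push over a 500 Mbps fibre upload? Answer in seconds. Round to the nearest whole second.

4 seconds

Audio total: 392 + 256 = 648 kbps = 0.648 Mbps.
Total bitrate: 8.298 Mbps.
File: 8.298 Mbps × 200 s = 1659.6 Mb.
With 10% container overhead: ×1.10. → 1825.6 Mb.
At 500 Mbps: 1825.6 / 500 = 3.7 s ≈ 3.65 seconds.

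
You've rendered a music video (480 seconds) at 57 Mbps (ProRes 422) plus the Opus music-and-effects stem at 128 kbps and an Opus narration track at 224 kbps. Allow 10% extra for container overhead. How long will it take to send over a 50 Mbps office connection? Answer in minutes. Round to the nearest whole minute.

Audio total: 128 + 224 = 352 kbps = 0.352 Mbps.
Total bitrate: 57.352 Mbps.
File: 57.352 Mbps × 480 s = 27529.0 Mb.
With 10% container overhead: ×1.10. → 30281.9 Mb.
At 50 Mbps: 30281.9 / 50 = 605.6 s ≈ 10.1 minutes.

10 minutes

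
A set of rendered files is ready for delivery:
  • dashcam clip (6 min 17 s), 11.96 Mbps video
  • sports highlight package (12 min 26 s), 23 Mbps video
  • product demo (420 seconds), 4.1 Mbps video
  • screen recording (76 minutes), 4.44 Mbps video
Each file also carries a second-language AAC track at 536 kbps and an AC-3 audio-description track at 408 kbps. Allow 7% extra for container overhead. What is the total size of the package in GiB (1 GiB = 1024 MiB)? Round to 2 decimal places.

6.15 GiB

Audio total: 536 + 408 = 944 kbps = 0.944 Mbps.
dashcam clip: 12.904 Mbps × 377 s × 1.07 = 5205.3 Mb
sports highlight package: 23.944 Mbps × 746 s × 1.07 = 19112.6 Mb
product demo: 5.044 Mbps × 420 s × 1.07 = 2266.8 Mb
screen recording: 5.384 Mbps × 4560 s × 1.07 = 26269.6 Mb
Total: 52854.3 Mb = 6606.8 MB.
= 6.153 GiB.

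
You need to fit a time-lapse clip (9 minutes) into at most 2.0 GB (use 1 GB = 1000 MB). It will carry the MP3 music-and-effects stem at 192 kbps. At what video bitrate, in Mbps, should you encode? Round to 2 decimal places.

Budget: 2.0 GB = 16000.0 Mb.
9 min = 540 s
Total bitrate budget: 16000.0 Mb / 540 s = 29.630 Mbps.
Audio: 192 kbps = 0.192 Mbps.
Video: 29.630 − 0.192 = 29.438 Mbps.

29.44 Mbps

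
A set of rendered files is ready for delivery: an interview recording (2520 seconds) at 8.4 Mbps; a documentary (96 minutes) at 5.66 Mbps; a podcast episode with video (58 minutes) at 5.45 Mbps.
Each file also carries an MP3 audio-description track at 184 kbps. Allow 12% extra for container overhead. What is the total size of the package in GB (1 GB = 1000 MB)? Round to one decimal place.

10.5 GB

Audio: 184 kbps = 0.184 Mbps.
interview recording: 8.584 Mbps × 2520 s × 1.12 = 24227.5 Mb
documentary: 5.844 Mbps × 5760 s × 1.12 = 37700.8 Mb
podcast episode with video: 5.634 Mbps × 3480 s × 1.12 = 21959.1 Mb
Total: 83887.4 Mb = 10485.9 MB.
= 10.49 GB.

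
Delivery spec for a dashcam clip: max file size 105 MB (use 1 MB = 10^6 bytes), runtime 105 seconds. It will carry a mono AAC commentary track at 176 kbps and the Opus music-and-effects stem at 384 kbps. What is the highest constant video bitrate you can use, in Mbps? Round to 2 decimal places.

7.44 Mbps

Budget: 105 MB = 840.0 Mb.
Total bitrate budget: 840.0 Mb / 105 s = 8.000 Mbps.
Audio total: 176 + 384 = 560 kbps = 0.560 Mbps.
Video: 8.000 − 0.560 = 7.440 Mbps.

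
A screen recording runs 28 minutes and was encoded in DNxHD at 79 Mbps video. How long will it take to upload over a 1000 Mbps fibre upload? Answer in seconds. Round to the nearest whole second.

28 min = 1680 s
File: 79.000 Mbps × 1680 s = 132720.0 Mb.
At 1000 Mbps: 132720.0 / 1000 = 132.7 s ≈ 133 seconds.

133 seconds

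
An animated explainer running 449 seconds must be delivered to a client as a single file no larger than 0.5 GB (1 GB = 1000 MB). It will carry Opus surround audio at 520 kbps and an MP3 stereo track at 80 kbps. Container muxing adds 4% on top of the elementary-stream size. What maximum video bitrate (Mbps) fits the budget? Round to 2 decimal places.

Budget: 0.5 GB = 4000.0 Mb.
Stream payload after overhead: 4000.0 / 1.04 = 3846.2 Mb.
Total bitrate budget: 3846.2 Mb / 449 s = 8.566 Mbps.
Audio total: 520 + 80 = 600 kbps = 0.600 Mbps.
Video: 8.566 − 0.600 = 7.966 Mbps.

7.97 Mbps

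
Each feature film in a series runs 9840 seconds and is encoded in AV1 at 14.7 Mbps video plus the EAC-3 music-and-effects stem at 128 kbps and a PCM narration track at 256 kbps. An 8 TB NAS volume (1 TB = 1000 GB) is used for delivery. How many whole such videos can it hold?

431

Audio total: 128 + 256 = 384 kbps = 0.384 Mbps.
Total bitrate: 15.084 Mbps.
Per item: 15.084 Mbps × 9840 s = 148,427 Mb = 18,553 MB.
Capacity: 8 TB = 64,000,000 Mb; 431.19 items → 431 complete.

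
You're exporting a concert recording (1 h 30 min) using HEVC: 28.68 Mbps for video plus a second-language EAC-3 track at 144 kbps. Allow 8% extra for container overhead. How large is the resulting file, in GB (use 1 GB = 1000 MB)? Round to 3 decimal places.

21.013 GB

1 h 30 min = 90 min = 5400 s
Audio: 144 kbps = 0.144 Mbps.
Total bitrate: 28.68 + 0.144 = 28.824 Mbps.
Stream data: 28.824 Mbps × 5400 s = 155649.6 Mb.
With 8% container overhead: ×1.08.
168,102 Mb ÷ 8 = 21,013 MB → 21.01 GB.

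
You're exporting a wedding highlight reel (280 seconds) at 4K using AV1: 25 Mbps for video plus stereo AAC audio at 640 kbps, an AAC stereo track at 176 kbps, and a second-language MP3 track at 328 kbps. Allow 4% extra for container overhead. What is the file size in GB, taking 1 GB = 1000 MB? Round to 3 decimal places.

0.952 GB

Audio total: 640 + 176 + 328 = 1144 kbps = 1.144 Mbps.
Total bitrate: 25 + 1.144 = 26.144 Mbps.
Stream data: 26.144 Mbps × 280 s = 7320.3 Mb.
With 4% container overhead: ×1.04.
7,613 Mb ÷ 8 = 951.6 MB → 0.9516 GB.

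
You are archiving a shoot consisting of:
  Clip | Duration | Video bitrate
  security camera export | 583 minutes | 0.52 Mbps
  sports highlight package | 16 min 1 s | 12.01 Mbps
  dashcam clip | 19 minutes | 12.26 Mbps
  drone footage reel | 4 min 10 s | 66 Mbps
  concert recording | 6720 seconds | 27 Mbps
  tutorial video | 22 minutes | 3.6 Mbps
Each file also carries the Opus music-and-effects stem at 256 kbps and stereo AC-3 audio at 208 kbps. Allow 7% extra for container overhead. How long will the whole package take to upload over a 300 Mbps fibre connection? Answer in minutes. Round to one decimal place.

Audio total: 256 + 208 = 464 kbps = 0.464 Mbps.
security camera export: 0.984 Mbps × 34980 s × 1.07 = 36829.7 Mb
sports highlight package: 12.474 Mbps × 961 s × 1.07 = 12826.6 Mb
dashcam clip: 12.724 Mbps × 1140 s × 1.07 = 15520.7 Mb
drone footage reel: 66.464 Mbps × 250 s × 1.07 = 17779.1 Mb
concert recording: 27.464 Mbps × 6720 s × 1.07 = 197477.1 Mb
tutorial video: 4.064 Mbps × 1320 s × 1.07 = 5740.0 Mb
Total: 286173.4 Mb = 35771.7 MB.
At 300 Mbps: 286173.4 / 300 = 954 s ≈ 15.9 minutes.

15.9 minutes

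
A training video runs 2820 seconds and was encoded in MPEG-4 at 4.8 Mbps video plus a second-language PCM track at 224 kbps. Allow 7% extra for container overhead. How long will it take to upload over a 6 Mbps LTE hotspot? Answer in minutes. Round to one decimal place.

Audio: 224 kbps = 0.224 Mbps.
Total bitrate: 5.024 Mbps.
File: 5.024 Mbps × 2820 s = 14167.7 Mb.
With 7% container overhead: ×1.07. → 15159.4 Mb.
At 6 Mbps: 15159.4 / 6 = 2526.6 s ≈ 42.1 minutes.

42.1 minutes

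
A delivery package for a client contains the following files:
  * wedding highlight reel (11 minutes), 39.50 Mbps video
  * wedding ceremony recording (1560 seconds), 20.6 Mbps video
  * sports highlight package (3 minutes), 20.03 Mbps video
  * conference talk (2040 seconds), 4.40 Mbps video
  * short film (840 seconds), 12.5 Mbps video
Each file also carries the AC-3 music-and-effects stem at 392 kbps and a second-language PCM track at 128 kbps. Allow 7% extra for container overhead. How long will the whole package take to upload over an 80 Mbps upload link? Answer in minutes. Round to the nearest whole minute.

Audio total: 392 + 128 = 520 kbps = 0.520 Mbps.
wedding highlight reel: 40.020 Mbps × 660 s × 1.07 = 28262.1 Mb
wedding ceremony recording: 21.120 Mbps × 1560 s × 1.07 = 35253.5 Mb
sports highlight package: 20.550 Mbps × 180 s × 1.07 = 3957.9 Mb
conference talk: 4.920 Mbps × 2040 s × 1.07 = 10739.4 Mb
short film: 13.020 Mbps × 840 s × 1.07 = 11702.4 Mb
Total: 89915.3 Mb = 11239.4 MB.
At 80 Mbps: 89915.3 / 80 = 1124 s ≈ 18.7 minutes.

19 minutes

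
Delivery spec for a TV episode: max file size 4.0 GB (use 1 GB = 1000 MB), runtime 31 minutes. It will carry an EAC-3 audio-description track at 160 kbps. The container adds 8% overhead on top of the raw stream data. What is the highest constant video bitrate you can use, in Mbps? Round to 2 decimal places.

Budget: 4.0 GB = 32000.0 Mb.
Stream payload after overhead: 32000.0 / 1.08 = 29629.6 Mb.
31 min = 1860 s
Total bitrate budget: 29629.6 Mb / 1860 s = 15.930 Mbps.
Audio: 160 kbps = 0.160 Mbps.
Video: 15.930 − 0.160 = 15.770 Mbps.

15.77 Mbps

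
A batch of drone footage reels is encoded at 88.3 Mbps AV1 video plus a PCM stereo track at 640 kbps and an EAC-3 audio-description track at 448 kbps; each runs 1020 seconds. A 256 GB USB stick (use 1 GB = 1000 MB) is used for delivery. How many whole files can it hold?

Audio total: 640 + 448 = 1088 kbps = 1.088 Mbps.
Total bitrate: 89.388 Mbps.
Per item: 89.388 Mbps × 1020 s = 91,176 Mb = 11,397 MB.
Capacity: 256 GB = 2,048,000 Mb; 22.46 items → 22 complete.

22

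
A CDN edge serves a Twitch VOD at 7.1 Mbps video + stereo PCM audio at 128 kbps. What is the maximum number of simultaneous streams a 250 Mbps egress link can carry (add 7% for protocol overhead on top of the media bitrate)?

32

Audio: 128 kbps = 0.128 Mbps.
Per-viewer media rate: 7.228 Mbps.
On the wire with 7% overhead: 7.734 Mbps.
250 Mbps = 250.0 Mbps; 250.0 / 7.734 = 32.32 → 32 viewers.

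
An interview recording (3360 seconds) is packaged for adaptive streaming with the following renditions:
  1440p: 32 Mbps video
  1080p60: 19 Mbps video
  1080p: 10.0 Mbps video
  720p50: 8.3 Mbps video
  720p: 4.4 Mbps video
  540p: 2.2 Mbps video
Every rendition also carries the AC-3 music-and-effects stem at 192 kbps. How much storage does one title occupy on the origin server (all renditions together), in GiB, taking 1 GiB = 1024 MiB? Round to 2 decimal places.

30.14 GiB

Audio: 192 kbps = 0.192 Mbps.
Sum of rendition bitrates: (32+0.192) + (19+0.192) + (10.0+0.192) + (8.3+0.192) + (4.4+0.192) + (2.2+0.192) = 77.052 Mbps.
× 3360 s = 258,895 Mb = 32,362 MB = 30.14 GiB.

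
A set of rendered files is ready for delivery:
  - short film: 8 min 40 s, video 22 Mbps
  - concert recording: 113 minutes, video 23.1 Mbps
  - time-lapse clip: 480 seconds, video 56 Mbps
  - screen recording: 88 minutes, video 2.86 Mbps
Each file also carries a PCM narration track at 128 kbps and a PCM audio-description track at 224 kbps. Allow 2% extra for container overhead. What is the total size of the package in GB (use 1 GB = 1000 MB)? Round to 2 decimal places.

27.37 GB

Audio total: 128 + 224 = 352 kbps = 0.352 Mbps.
short film: 22.352 Mbps × 520 s × 1.02 = 11855.5 Mb
concert recording: 23.452 Mbps × 6780 s × 1.02 = 162184.7 Mb
time-lapse clip: 56.352 Mbps × 480 s × 1.02 = 27589.9 Mb
screen recording: 3.212 Mbps × 5280 s × 1.02 = 17298.5 Mb
Total: 218928.6 Mb = 27366.1 MB.
= 27.37 GB.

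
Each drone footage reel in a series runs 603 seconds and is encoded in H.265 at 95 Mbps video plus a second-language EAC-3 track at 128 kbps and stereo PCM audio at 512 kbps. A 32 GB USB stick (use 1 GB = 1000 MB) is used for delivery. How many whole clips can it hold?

Audio total: 128 + 512 = 640 kbps = 0.640 Mbps.
Total bitrate: 95.640 Mbps.
Per item: 95.640 Mbps × 603 s = 57,671 Mb = 7,209 MB.
Capacity: 32 GB = 256,000 Mb; 4.44 items → 4 complete.

4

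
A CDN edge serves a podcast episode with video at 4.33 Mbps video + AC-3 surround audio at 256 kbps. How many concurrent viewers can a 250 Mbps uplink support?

54

Audio: 256 kbps = 0.256 Mbps.
Per-viewer media rate: 4.586 Mbps.
250 Mbps = 250.0 Mbps; 250.0 / 4.586 = 54.51 → 54 viewers.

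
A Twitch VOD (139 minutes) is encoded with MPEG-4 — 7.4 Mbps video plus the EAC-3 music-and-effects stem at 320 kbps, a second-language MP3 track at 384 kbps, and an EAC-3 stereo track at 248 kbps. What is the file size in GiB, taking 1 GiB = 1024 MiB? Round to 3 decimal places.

8.109 GiB

139 min = 8340 s
Audio total: 320 + 384 + 248 = 952 kbps = 0.952 Mbps.
Total bitrate: 7.4 + 0.952 = 8.352 Mbps.
Stream data: 8.352 Mbps × 8340 s = 69655.7 Mb.
69,656 Mb = 8,706,960,000 bytes ÷ 1,073,741,824 = 8.109 GiB.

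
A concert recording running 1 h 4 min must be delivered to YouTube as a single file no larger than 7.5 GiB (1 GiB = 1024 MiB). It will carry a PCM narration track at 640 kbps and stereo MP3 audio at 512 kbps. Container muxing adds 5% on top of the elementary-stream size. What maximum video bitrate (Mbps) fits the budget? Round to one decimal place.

Budget: 7.5 GiB = 64424.5 Mb.
Stream payload after overhead: 64424.5 / 1.05 = 61356.7 Mb.
1 h 4 min = 64 min = 3840 s
Total bitrate budget: 61356.7 Mb / 3840 s = 15.978 Mbps.
Audio total: 640 + 512 = 1152 kbps = 1.152 Mbps.
Video: 15.978 − 1.152 = 14.826 Mbps.

14.8 Mbps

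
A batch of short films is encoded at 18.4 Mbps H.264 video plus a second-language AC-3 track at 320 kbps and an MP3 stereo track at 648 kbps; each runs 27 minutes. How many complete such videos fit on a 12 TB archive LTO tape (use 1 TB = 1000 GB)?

3059

27 min = 1620 s
Audio total: 320 + 648 = 968 kbps = 0.968 Mbps.
Total bitrate: 19.368 Mbps.
Per item: 19.368 Mbps × 1620 s = 31,376 Mb = 3,922 MB.
Capacity: 12 TB = 96,000,000 Mb; 3059.65 items → 3059 complete.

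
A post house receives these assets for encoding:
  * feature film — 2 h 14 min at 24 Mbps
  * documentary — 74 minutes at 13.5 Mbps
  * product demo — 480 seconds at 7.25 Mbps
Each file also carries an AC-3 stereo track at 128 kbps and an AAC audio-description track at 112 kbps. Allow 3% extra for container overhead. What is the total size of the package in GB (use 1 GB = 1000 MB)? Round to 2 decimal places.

Audio total: 128 + 112 = 240 kbps = 0.240 Mbps.
feature film: 24.240 Mbps × 8040 s × 1.03 = 200736.3 Mb
documentary: 13.740 Mbps × 4440 s × 1.03 = 62835.8 Mb
product demo: 7.490 Mbps × 480 s × 1.03 = 3703.1 Mb
Total: 267275.1 Mb = 33409.4 MB.
= 33.41 GB.

33.41 GB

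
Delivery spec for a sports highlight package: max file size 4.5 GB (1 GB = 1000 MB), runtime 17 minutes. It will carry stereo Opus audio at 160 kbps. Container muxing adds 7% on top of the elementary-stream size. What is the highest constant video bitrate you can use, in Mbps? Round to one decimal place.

32.8 Mbps

Budget: 4.5 GB = 36000.0 Mb.
Stream payload after overhead: 36000.0 / 1.07 = 33644.9 Mb.
17 min = 1020 s
Total bitrate budget: 33644.9 Mb / 1020 s = 32.985 Mbps.
Audio: 160 kbps = 0.160 Mbps.
Video: 32.985 − 0.160 = 32.825 Mbps.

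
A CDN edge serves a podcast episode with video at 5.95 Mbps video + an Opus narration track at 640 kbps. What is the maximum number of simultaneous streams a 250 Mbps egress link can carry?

37

Audio: 640 kbps = 0.640 Mbps.
Per-viewer media rate: 6.590 Mbps.
250 Mbps = 250.0 Mbps; 250.0 / 6.590 = 37.94 → 37 viewers.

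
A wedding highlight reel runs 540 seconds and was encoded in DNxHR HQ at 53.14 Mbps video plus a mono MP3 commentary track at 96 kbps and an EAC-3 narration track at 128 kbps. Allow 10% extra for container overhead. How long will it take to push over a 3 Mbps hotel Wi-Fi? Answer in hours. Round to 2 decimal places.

Audio total: 96 + 128 = 224 kbps = 0.224 Mbps.
Total bitrate: 53.364 Mbps.
File: 53.364 Mbps × 540 s = 28816.6 Mb.
With 10% container overhead: ×1.10. → 31698.2 Mb.
At 3 Mbps: 31698.2 / 3 = 10566.1 s ≈ 2.94 hours.

2.94 hours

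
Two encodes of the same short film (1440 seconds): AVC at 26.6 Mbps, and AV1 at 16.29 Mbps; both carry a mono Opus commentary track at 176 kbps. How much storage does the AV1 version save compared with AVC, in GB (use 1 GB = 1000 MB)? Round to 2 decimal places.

Audio: 176 kbps = 0.176 Mbps.
AVC: 26.776 Mbps × 1440 s = 38557.4 Mb = 4.820 GB.
AV1: 16.466 Mbps × 1440 s = 23711.0 Mb = 2.964 GB.
Saving: 4.820 − 2.964 = 1.856 GB.

1.86 GB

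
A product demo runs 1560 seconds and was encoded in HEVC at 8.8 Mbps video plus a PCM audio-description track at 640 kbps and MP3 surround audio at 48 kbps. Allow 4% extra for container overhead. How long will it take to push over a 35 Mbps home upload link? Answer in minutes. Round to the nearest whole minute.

7 minutes

Audio total: 640 + 48 = 688 kbps = 0.688 Mbps.
Total bitrate: 9.488 Mbps.
File: 9.488 Mbps × 1560 s = 14801.3 Mb.
With 4% container overhead: ×1.04. → 15393.3 Mb.
At 35 Mbps: 15393.3 / 35 = 439.8 s ≈ 7.33 minutes.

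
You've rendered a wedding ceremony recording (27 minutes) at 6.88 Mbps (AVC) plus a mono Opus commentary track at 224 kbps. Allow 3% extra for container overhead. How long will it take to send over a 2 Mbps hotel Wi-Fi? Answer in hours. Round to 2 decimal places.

1.65 hours

27 min = 1620 s
Audio: 224 kbps = 0.224 Mbps.
Total bitrate: 7.104 Mbps.
File: 7.104 Mbps × 1620 s = 11508.5 Mb.
With 3% container overhead: ×1.03. → 11853.7 Mb.
At 2 Mbps: 11853.7 / 2 = 5926.9 s ≈ 1.65 hours.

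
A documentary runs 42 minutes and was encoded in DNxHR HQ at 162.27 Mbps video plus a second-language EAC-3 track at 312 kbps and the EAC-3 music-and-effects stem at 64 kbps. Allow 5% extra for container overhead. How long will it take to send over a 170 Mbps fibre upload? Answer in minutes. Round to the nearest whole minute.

42 minutes

42 min = 2520 s
Audio total: 312 + 64 = 376 kbps = 0.376 Mbps.
Total bitrate: 162.646 Mbps.
File: 162.646 Mbps × 2520 s = 409867.9 Mb.
With 5% container overhead: ×1.05. → 430361.3 Mb.
At 170 Mbps: 430361.3 / 170 = 2531.5 s ≈ 42.2 minutes.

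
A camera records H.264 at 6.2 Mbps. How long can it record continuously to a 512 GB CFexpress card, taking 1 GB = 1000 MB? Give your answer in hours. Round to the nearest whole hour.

184 hours

Capacity: 512 GB = 4,096,000 Mb.
Recording time: 4,096,000 / 6.200 = 660,645 s ≈ 184 hours.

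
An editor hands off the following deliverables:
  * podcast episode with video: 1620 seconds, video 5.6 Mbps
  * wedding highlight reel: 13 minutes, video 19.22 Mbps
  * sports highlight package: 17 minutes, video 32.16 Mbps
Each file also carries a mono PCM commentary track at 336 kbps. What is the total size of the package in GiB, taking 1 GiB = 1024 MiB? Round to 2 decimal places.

Audio: 336 kbps = 0.336 Mbps.
podcast episode with video: 5.936 Mbps × 1620 s = 9616.3 Mb
wedding highlight reel: 19.556 Mbps × 780 s = 15253.7 Mb
sports highlight package: 32.496 Mbps × 1020 s = 33145.9 Mb
Total: 58015.9 Mb = 7252.0 MB.
= 6.754 GiB.

6.75 GiB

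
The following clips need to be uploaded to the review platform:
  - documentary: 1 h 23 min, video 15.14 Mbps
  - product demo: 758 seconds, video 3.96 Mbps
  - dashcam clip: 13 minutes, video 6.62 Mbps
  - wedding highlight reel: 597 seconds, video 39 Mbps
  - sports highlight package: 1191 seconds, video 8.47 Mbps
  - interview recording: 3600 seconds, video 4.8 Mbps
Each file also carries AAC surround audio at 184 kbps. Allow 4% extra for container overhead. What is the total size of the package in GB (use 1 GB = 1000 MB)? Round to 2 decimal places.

Audio: 184 kbps = 0.184 Mbps.
documentary: 15.324 Mbps × 4980 s × 1.04 = 79366.1 Mb
product demo: 4.144 Mbps × 758 s × 1.04 = 3266.8 Mb
dashcam clip: 6.804 Mbps × 780 s × 1.04 = 5519.4 Mb
wedding highlight reel: 39.184 Mbps × 597 s × 1.04 = 24328.6 Mb
sports highlight package: 8.654 Mbps × 1191 s × 1.04 = 10719.2 Mb
interview recording: 4.984 Mbps × 3600 s × 1.04 = 18660.1 Mb
Total: 141860.1 Mb = 17732.5 MB.
= 17.73 GB.

17.73 GB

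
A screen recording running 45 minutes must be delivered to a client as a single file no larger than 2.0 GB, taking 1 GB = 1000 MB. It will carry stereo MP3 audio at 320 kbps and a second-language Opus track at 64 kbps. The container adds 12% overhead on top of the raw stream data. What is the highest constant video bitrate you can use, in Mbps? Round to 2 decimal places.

Budget: 2.0 GB = 16000.0 Mb.
Stream payload after overhead: 16000.0 / 1.12 = 14285.7 Mb.
45 min = 2700 s
Total bitrate budget: 14285.7 Mb / 2700 s = 5.291 Mbps.
Audio total: 320 + 64 = 384 kbps = 0.384 Mbps.
Video: 5.291 − 0.384 = 4.907 Mbps.

4.91 Mbps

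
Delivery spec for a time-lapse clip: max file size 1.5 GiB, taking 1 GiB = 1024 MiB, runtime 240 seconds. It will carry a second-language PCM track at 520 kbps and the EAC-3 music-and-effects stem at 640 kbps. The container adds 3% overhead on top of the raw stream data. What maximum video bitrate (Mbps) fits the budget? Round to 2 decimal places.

Budget: 1.5 GiB = 12884.9 Mb.
Stream payload after overhead: 12884.9 / 1.03 = 12509.6 Mb.
Total bitrate budget: 12509.6 Mb / 240 s = 52.123 Mbps.
Audio total: 520 + 640 = 1160 kbps = 1.160 Mbps.
Video: 52.123 − 1.160 = 50.963 Mbps.

50.96 Mbps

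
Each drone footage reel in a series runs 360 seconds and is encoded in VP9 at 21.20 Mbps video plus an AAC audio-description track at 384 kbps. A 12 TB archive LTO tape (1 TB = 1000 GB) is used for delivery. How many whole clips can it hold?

12354

Audio: 384 kbps = 0.384 Mbps.
Total bitrate: 21.584 Mbps.
Per item: 21.584 Mbps × 360 s = 7,770 Mb = 971.3 MB.
Capacity: 12 TB = 96,000,000 Mb; 12354.83 items → 12354 complete.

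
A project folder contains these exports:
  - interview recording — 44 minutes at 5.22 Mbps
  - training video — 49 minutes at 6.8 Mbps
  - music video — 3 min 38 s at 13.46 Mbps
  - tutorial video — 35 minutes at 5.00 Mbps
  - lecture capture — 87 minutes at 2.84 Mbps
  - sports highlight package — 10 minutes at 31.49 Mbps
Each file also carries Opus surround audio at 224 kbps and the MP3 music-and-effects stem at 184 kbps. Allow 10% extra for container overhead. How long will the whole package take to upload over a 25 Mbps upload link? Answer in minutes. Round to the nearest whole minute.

Audio total: 224 + 184 = 408 kbps = 0.408 Mbps.
interview recording: 5.628 Mbps × 2640 s × 1.10 = 16343.7 Mb
training video: 7.208 Mbps × 2940 s × 1.10 = 23310.7 Mb
music video: 13.868 Mbps × 218 s × 1.10 = 3325.5 Mb
tutorial video: 5.408 Mbps × 2100 s × 1.10 = 12492.5 Mb
lecture capture: 3.248 Mbps × 5220 s × 1.10 = 18650.0 Mb
sports highlight package: 31.898 Mbps × 600 s × 1.10 = 21052.7 Mb
Total: 95175.1 Mb = 11896.9 MB.
At 25 Mbps: 95175.1 / 25 = 3807 s ≈ 63.5 minutes.

63 minutes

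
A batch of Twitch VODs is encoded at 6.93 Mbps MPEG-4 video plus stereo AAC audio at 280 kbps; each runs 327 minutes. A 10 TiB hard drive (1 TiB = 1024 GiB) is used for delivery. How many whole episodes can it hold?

621

327 min = 19620 s
Audio: 280 kbps = 0.280 Mbps.
Total bitrate: 7.210 Mbps.
Per item: 7.210 Mbps × 19620 s = 141,460 Mb = 17,683 MB.
Capacity: 10 TiB = 87,960,930 Mb; 621.81 items → 621 complete.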